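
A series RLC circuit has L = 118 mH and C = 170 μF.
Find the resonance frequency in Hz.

Step 1 — Resonance condition Im(Z)=0 gives ω₀ = 1/√(LC).
Step 2 — ω₀ = 1/√(0.118·0.00017) = 223.3 rad/s.
Step 3 — f₀ = ω₀/(2π) = 35.53 Hz.

f₀ = 35.53 Hz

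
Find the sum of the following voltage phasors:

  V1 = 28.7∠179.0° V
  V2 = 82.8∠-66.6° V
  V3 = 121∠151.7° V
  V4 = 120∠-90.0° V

Step 1 — Convert each phasor to rectangular form:
  V1 = 28.7·(cos(179.0°) + j·sin(179.0°)) = -28.7 + j0.5009 V
  V2 = 82.8·(cos(-66.6°) + j·sin(-66.6°)) = 32.88 - j75.99 V
  V3 = 121·(cos(151.7°) + j·sin(151.7°)) = -106.5 + j57.36 V
  V4 = 120·(cos(-90.0°) + j·sin(-90.0°)) = 0 - j120 V
Step 2 — Sum components: V_total = -102.3 - j138.1 V.
Step 3 — Convert to polar: |V_total| = 171.9 V, ∠V_total = -126.5°.

V_total = 171.9∠-126.5° V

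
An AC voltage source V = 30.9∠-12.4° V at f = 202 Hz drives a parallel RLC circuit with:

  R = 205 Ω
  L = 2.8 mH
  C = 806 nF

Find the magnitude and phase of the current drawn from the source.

Step 1 — Angular frequency: ω = 2π·f = 2π·202 = 1269 rad/s.
Step 2 — Component impedances:
  R: Z = R = 205 Ω
  L: Z = jωL = j·1269·0.0028 = 0 + j3.554 Ω
  C: Z = 1/(jωC) = -j/(ω·C) = 0 - j977.5 Ω
Step 3 — Parallel combination: 1/Z_total = 1/R + 1/L + 1/C; Z_total = 0.06204 + j3.566 Ω = 3.566∠89.0° Ω.
Step 4 — Source phasor: V = 30.9∠-12.4° V = 30.18 - j6.635 V.
Step 5 — Ohm's law: I = V / Z_total = (30.18 - j6.635) / (0.06204 + j3.566) = -1.713 - j8.494 A.
Step 6 — Convert to polar: |I| = 8.665 A, ∠I = -101.4°.

I = 8.665∠-101.4° A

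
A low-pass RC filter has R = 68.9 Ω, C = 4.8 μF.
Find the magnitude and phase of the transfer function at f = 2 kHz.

Step 1 — Angular frequency: ω = 2π·2000 = 1.257e+04 rad/s.
Step 2 — Transfer function: H(jω) = 1/(1 + jωRC).
Step 3 — Denominator: 1 + jωRC = 1 + j·1.257e+04·68.9·4.8e-06 = 1 + j4.156.
Step 4 — H = 0.05473 - j0.2275.
Step 5 — Magnitude: |H| = 0.2339 (-12.6 dB); phase: φ = -76.5°.

|H| = 0.2339 (-12.6 dB), φ = -76.5°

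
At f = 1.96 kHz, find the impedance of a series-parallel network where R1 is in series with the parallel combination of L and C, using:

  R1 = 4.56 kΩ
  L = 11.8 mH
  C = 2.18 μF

Step 1 — Angular frequency: ω = 2π·f = 2π·1960 = 1.232e+04 rad/s.
Step 2 — Component impedances:
  R1: Z = R = 4560 Ω
  L: Z = jωL = j·1.232e+04·0.0118 = 0 + j145.3 Ω
  C: Z = 1/(jωC) = -j/(ω·C) = 0 - j37.25 Ω
Step 3 — Parallel branch: L || C = 1/(1/L + 1/C) = 0 - j50.09 Ω.
Step 4 — Series with R1: Z_total = R1 + (L || C) = 4560 - j50.09 Ω = 4560∠-0.6° Ω.

Z = 4560 - j50.09 Ω = 4560∠-0.6° Ω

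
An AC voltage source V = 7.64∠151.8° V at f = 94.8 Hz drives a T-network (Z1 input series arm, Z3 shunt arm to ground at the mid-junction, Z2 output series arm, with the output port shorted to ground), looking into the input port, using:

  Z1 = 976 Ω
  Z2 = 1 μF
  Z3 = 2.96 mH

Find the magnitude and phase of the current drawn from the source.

Step 1 — Angular frequency: ω = 2π·f = 2π·94.8 = 595.6 rad/s.
Step 2 — Component impedances:
  Z1: Z = R = 976 Ω
  Z2: Z = 1/(jωC) = -j/(ω·C) = 0 - j1679 Ω
  Z3: Z = jωL = j·595.6·0.00296 = 0 + j1.763 Ω
Step 3 — With the output port shorted to ground, the output series arm Z2 runs from the junction to ground; the shunt arm Z3 also runs from the junction to ground. They appear in parallel: Z3 || Z2 = 0 + j1.765 Ω.
Step 4 — Series with input arm Z1: Z_in = Z1 + (Z3 || Z2) = 976 + j1.765 Ω = 976∠0.1° Ω.
Step 5 — Source phasor: V = 7.64∠151.8° V = -6.733 + j3.61 V.
Step 6 — Ohm's law: I = V / Z_total = (-6.733 + j3.61) / (976 + j1.765) = -0.006892 + j0.003712 A.
Step 7 — Convert to polar: |I| = 0.007828 A, ∠I = 151.7°.

I = 0.007828∠151.7° A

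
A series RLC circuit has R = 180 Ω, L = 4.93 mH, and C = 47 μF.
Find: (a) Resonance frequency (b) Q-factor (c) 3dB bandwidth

Step 1 — Resonance: ω₀ = 1/√(LC) = 1/√(0.00493·4.7e-05) = 2077 rad/s.
Step 2 — f₀ = ω₀/(2π) = 330.6 Hz.
Step 3 — Series Q: Q = ω₀L/R = 2077·0.00493/180 = 0.0569.
Step 4 — Bandwidth: Δω = ω₀/Q = 3.651e+04 rad/s; BW = Δω/(2π) = 5811 Hz.

(a) f₀ = 330.6 Hz  (b) Q = 0.0569  (c) BW = 5811 Hz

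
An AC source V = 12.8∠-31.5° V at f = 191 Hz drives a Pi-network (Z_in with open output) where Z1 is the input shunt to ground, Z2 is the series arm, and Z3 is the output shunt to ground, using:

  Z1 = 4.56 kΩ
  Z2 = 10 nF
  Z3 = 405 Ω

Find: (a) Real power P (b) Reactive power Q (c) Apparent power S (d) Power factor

Step 1 — Angular frequency: ω = 2π·f = 2π·191 = 1200 rad/s.
Step 2 — Component impedances:
  Z1: Z = R = 4560 Ω
  Z2: Z = 1/(jωC) = -j/(ω·C) = 0 - j8.333e+04 Ω
  Z3: Z = R = 405 Ω
Step 3 — With open output, the series arm Z2 and the output shunt Z3 appear in series to ground: Z2 + Z3 = 405 - j8.333e+04 Ω.
Step 4 — Parallel with input shunt Z1: Z_in = Z1 || (Z2 + Z3) = 4545 - j248.7 Ω = 4552∠-3.1° Ω.
Step 5 — Source phasor: V = 12.8∠-31.5° V = 10.91 - j6.688 V.
Step 6 — Current: I = V / Z = 0.002474 - j0.001336 A = 0.002812∠-28.4° A.
Step 7 — Complex power: S = V·I* = 0.03594 - j0.001966 VA.
Step 8 — Real power: P = Re(S) = 0.03594 W.
Step 9 — Reactive power: Q = Im(S) = -0.001966 VAR.
Step 10 — Apparent power: |S| = 0.03599 VA.
Step 11 — Power factor: PF = P/|S| = 0.9985 (leading).

(a) P = 0.03594 W  (b) Q = -0.001966 VAR  (c) S = 0.03599 VA  (d) PF = 0.9985 (leading)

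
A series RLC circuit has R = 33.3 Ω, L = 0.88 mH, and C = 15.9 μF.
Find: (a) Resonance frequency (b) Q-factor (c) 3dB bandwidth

Step 1 — Resonance: ω₀ = 1/√(LC) = 1/√(0.00088·1.59e-05) = 8454 rad/s.
Step 2 — f₀ = ω₀/(2π) = 1345 Hz.
Step 3 — Series Q: Q = ω₀L/R = 8454·0.00088/33.3 = 0.2234.
Step 4 — Bandwidth: Δω = ω₀/Q = 3.784e+04 rad/s; BW = Δω/(2π) = 6023 Hz.

(a) f₀ = 1345 Hz  (b) Q = 0.2234  (c) BW = 6023 Hz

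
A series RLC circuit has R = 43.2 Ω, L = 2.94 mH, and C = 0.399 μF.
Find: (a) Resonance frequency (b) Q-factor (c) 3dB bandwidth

Step 1 — Resonance: ω₀ = 1/√(LC) = 1/√(0.00294·3.99e-07) = 2.92e+04 rad/s.
Step 2 — f₀ = ω₀/(2π) = 4647 Hz.
Step 3 — Series Q: Q = ω₀L/R = 2.92e+04·0.00294/43.2 = 1.987.
Step 4 — Bandwidth: Δω = ω₀/Q = 1.469e+04 rad/s; BW = Δω/(2π) = 2339 Hz.

(a) f₀ = 4647 Hz  (b) Q = 1.987  (c) BW = 2339 Hz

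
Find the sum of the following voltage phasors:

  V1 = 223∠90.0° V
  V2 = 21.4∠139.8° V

Step 1 — Convert each phasor to rectangular form:
  V1 = 223·(cos(90.0°) + j·sin(90.0°)) = 0 + j223 V
  V2 = 21.4·(cos(139.8°) + j·sin(139.8°)) = -16.35 + j13.81 V
Step 2 — Sum components: V_total = -16.35 + j236.8 V.
Step 3 — Convert to polar: |V_total| = 237.4 V, ∠V_total = 93.9°.

V_total = 237.4∠93.9° V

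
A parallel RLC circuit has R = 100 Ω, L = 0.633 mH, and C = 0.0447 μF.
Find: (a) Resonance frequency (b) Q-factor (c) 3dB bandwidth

Step 1 — Resonance: ω₀ = 1/√(LC) = 1/√(0.000633·4.47e-08) = 1.88e+05 rad/s.
Step 2 — f₀ = ω₀/(2π) = 2.992e+04 Hz.
Step 3 — Parallel Q: Q = R/(ω₀L) = 100/(1.88e+05·0.000633) = 0.8403.
Step 4 — Bandwidth: Δω = ω₀/Q = 2.237e+05 rad/s; BW = Δω/(2π) = 3.561e+04 Hz.

(a) f₀ = 2.992e+04 Hz  (b) Q = 0.8403  (c) BW = 3.561e+04 Hz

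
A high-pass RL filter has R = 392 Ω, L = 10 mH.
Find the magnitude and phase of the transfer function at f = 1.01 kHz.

Step 1 — Angular frequency: ω = 2π·1010 = 6346 rad/s.
Step 2 — Transfer function: H(jω) = jωL/(R + jωL).
Step 3 — Numerator jωL = j·63.46; denominator R + jωL = 392 + j63.46.
Step 4 — H = 0.02554 + j0.1578.
Step 5 — Magnitude: |H| = 0.1598 (-15.9 dB); phase: φ = 80.8°.

|H| = 0.1598 (-15.9 dB), φ = 80.8°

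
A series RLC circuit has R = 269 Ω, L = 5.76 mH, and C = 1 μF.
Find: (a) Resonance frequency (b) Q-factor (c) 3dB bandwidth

Step 1 — Resonance: ω₀ = 1/√(LC) = 1/√(0.00576·1e-06) = 1.318e+04 rad/s.
Step 2 — f₀ = ω₀/(2π) = 2097 Hz.
Step 3 — Series Q: Q = ω₀L/R = 1.318e+04·0.00576/269 = 0.2821.
Step 4 — Bandwidth: Δω = ω₀/Q = 4.67e+04 rad/s; BW = Δω/(2π) = 7433 Hz.

(a) f₀ = 2097 Hz  (b) Q = 0.2821  (c) BW = 7433 Hz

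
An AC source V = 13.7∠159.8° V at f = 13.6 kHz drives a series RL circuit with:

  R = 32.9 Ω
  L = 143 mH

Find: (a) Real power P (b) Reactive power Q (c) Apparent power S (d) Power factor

Step 1 — Angular frequency: ω = 2π·f = 2π·1.36e+04 = 8.545e+04 rad/s.
Step 2 — Component impedances:
  R: Z = R = 32.9 Ω
  L: Z = jωL = j·8.545e+04·0.143 = 0 + j1.222e+04 Ω
Step 3 — Series combination: Z_total = R + L = 32.9 + j1.222e+04 Ω = 1.222e+04∠89.8° Ω.
Step 4 — Source phasor: V = 13.7∠159.8° V = -12.86 + j4.731 V.
Step 5 — Current: I = V / Z = 0.0003843 + j0.001053 A = 0.001121∠70.0° A.
Step 6 — Complex power: S = V·I* = 4.135e-05 + j0.01536 VA.
Step 7 — Real power: P = Re(S) = 4.135e-05 W.
Step 8 — Reactive power: Q = Im(S) = 0.01536 VAR.
Step 9 — Apparent power: |S| = 0.01536 VA.
Step 10 — Power factor: PF = P/|S| = 0.002692 (lagging).

(a) P = 4.135e-05 W  (b) Q = 0.01536 VAR  (c) S = 0.01536 VA  (d) PF = 0.002692 (lagging)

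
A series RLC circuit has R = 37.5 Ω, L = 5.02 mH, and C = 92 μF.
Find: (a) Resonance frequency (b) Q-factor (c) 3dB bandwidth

Step 1 — Resonance: ω₀ = 1/√(LC) = 1/√(0.00502·9.2e-05) = 1471 rad/s.
Step 2 — f₀ = ω₀/(2π) = 234.2 Hz.
Step 3 — Series Q: Q = ω₀L/R = 1471·0.00502/37.5 = 0.197.
Step 4 — Bandwidth: Δω = ω₀/Q = 7470 rad/s; BW = Δω/(2π) = 1189 Hz.

(a) f₀ = 234.2 Hz  (b) Q = 0.197  (c) BW = 1189 Hz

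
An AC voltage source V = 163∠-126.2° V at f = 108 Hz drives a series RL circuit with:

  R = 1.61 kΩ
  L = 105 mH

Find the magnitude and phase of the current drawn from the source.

Step 1 — Angular frequency: ω = 2π·f = 2π·108 = 678.6 rad/s.
Step 2 — Component impedances:
  R: Z = R = 1610 Ω
  L: Z = jωL = j·678.6·0.105 = 0 + j71.25 Ω
Step 3 — Series combination: Z_total = R + L = 1610 + j71.25 Ω = 1612∠2.5° Ω.
Step 4 — Source phasor: V = 163∠-126.2° V = -96.27 - j131.5 V.
Step 5 — Ohm's law: I = V / Z_total = (-96.27 - j131.5) / (1610 + j71.25) = -0.06329 - j0.0789 A.
Step 6 — Convert to polar: |I| = 0.1011 A, ∠I = -128.7°.

I = 0.1011∠-128.7° A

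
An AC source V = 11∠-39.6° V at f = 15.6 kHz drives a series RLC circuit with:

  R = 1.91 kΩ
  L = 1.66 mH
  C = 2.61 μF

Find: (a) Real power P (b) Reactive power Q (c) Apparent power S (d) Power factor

Step 1 — Angular frequency: ω = 2π·f = 2π·1.56e+04 = 9.802e+04 rad/s.
Step 2 — Component impedances:
  R: Z = R = 1910 Ω
  L: Z = jωL = j·9.802e+04·0.00166 = 0 + j162.7 Ω
  C: Z = 1/(jωC) = -j/(ω·C) = 0 - j3.909 Ω
Step 3 — Series combination: Z_total = R + L + C = 1910 + j158.8 Ω = 1917∠4.8° Ω.
Step 4 — Source phasor: V = 11∠-39.6° V = 8.476 - j7.012 V.
Step 5 — Current: I = V / Z = 0.004104 - j0.004012 A = 0.005739∠-44.4° A.
Step 6 — Complex power: S = V·I* = 0.06292 + j0.005231 VA.
Step 7 — Real power: P = Re(S) = 0.06292 W.
Step 8 — Reactive power: Q = Im(S) = 0.005231 VAR.
Step 9 — Apparent power: |S| = 0.06313 VA.
Step 10 — Power factor: PF = P/|S| = 0.9966 (lagging).

(a) P = 0.06292 W  (b) Q = 0.005231 VAR  (c) S = 0.06313 VA  (d) PF = 0.9966 (lagging)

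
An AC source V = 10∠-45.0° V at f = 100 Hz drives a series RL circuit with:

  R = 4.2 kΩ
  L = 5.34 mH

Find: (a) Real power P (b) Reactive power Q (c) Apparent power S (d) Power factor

Step 1 — Angular frequency: ω = 2π·f = 2π·100 = 628.3 rad/s.
Step 2 — Component impedances:
  R: Z = R = 4200 Ω
  L: Z = jωL = j·628.3·0.00534 = 0 + j3.355 Ω
Step 3 — Series combination: Z_total = R + L = 4200 + j3.355 Ω = 4200∠0.0° Ω.
Step 4 — Source phasor: V = 10∠-45.0° V = 7.071 - j7.071 V.
Step 5 — Current: I = V / Z = 0.001682 - j0.001685 A = 0.002381∠-45.0° A.
Step 6 — Complex power: S = V·I* = 0.02381 + j1.902e-05 VA.
Step 7 — Real power: P = Re(S) = 0.02381 W.
Step 8 — Reactive power: Q = Im(S) = 1.902e-05 VAR.
Step 9 — Apparent power: |S| = 0.02381 VA.
Step 10 — Power factor: PF = P/|S| = 1 (lagging).

(a) P = 0.02381 W  (b) Q = 1.902e-05 VAR  (c) S = 0.02381 VA  (d) PF = 1 (lagging)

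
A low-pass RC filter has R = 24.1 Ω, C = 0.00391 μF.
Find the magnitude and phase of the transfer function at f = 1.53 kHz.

Step 1 — Angular frequency: ω = 2π·1530 = 9613 rad/s.
Step 2 — Transfer function: H(jω) = 1/(1 + jωRC).
Step 3 — Denominator: 1 + jωRC = 1 + j·9613·24.1·3.91e-09 = 1 + j0.0009059.
Step 4 — H = 1 - j0.0009059.
Step 5 — Magnitude: |H| = 1 (-0.0 dB); phase: φ = -0.1°.

|H| = 1 (-0.0 dB), φ = -0.1°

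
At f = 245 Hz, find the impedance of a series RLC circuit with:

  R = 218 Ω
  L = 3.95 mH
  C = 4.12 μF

Step 1 — Angular frequency: ω = 2π·f = 2π·245 = 1539 rad/s.
Step 2 — Component impedances:
  R: Z = R = 218 Ω
  L: Z = jωL = j·1539·0.00395 = 0 + j6.081 Ω
  C: Z = 1/(jωC) = -j/(ω·C) = 0 - j157.7 Ω
Step 3 — Series combination: Z_total = R + L + C = 218 - j151.6 Ω = 265.5∠-34.8° Ω.

Z = 218 - j151.6 Ω = 265.5∠-34.8° Ω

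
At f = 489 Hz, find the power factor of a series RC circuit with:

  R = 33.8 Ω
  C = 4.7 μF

Step 1 — Angular frequency: ω = 2π·f = 2π·489 = 3072 rad/s.
Step 2 — Component impedances:
  R: Z = R = 33.8 Ω
  C: Z = 1/(jωC) = -j/(ω·C) = 0 - j69.25 Ω
Step 3 — Series combination: Z_total = R + C = 33.8 - j69.25 Ω = 77.06∠-64.0° Ω.
Step 4 — Power factor: PF = cos(φ) = Re(Z)/|Z| = 33.8/77.06 = 0.4386.
Step 5 — Type: Im(Z) = -69.25 ⇒ leading (phase φ = -64.0°).

PF = 0.4386 (leading, φ = -64.0°)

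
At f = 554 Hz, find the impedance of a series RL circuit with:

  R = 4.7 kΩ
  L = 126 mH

Step 1 — Angular frequency: ω = 2π·f = 2π·554 = 3481 rad/s.
Step 2 — Component impedances:
  R: Z = R = 4700 Ω
  L: Z = jωL = j·3481·0.126 = 0 + j438.6 Ω
Step 3 — Series combination: Z_total = R + L = 4700 + j438.6 Ω = 4720∠5.3° Ω.

Z = 4700 + j438.6 Ω = 4720∠5.3° Ω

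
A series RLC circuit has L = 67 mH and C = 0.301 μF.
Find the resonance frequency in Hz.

Step 1 — Resonance condition Im(Z)=0 gives ω₀ = 1/√(LC).
Step 2 — ω₀ = 1/√(0.067·3.01e-07) = 7042 rad/s.
Step 3 — f₀ = ω₀/(2π) = 1121 Hz.

f₀ = 1121 Hz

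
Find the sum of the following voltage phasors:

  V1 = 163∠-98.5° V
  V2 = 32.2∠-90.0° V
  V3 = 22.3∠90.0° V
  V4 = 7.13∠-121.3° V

Step 1 — Convert each phasor to rectangular form:
  V1 = 163·(cos(-98.5°) + j·sin(-98.5°)) = -24.09 - j161.2 V
  V2 = 32.2·(cos(-90.0°) + j·sin(-90.0°)) = 0 - j32.2 V
  V3 = 22.3·(cos(90.0°) + j·sin(90.0°)) = 0 + j22.3 V
  V4 = 7.13·(cos(-121.3°) + j·sin(-121.3°)) = -3.704 - j6.092 V
Step 2 — Sum components: V_total = -27.8 - j177.2 V.
Step 3 — Convert to polar: |V_total| = 179.4 V, ∠V_total = -98.9°.

V_total = 179.4∠-98.9° V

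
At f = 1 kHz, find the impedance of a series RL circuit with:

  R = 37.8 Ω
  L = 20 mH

Step 1 — Angular frequency: ω = 2π·f = 2π·1000 = 6283 rad/s.
Step 2 — Component impedances:
  R: Z = R = 37.8 Ω
  L: Z = jωL = j·6283·0.02 = 0 + j125.7 Ω
Step 3 — Series combination: Z_total = R + L = 37.8 + j125.7 Ω = 131.2∠73.3° Ω.

Z = 37.8 + j125.7 Ω = 131.2∠73.3° Ω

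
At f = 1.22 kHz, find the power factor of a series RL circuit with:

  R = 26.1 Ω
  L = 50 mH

Step 1 — Angular frequency: ω = 2π·f = 2π·1220 = 7665 rad/s.
Step 2 — Component impedances:
  R: Z = R = 26.1 Ω
  L: Z = jωL = j·7665·0.05 = 0 + j383.3 Ω
Step 3 — Series combination: Z_total = R + L = 26.1 + j383.3 Ω = 384.2∠86.1° Ω.
Step 4 — Power factor: PF = cos(φ) = Re(Z)/|Z| = 26.1/384.16 = 0.06794.
Step 5 — Type: Im(Z) = 383.3 ⇒ lagging (phase φ = 86.1°).

PF = 0.06794 (lagging, φ = 86.1°)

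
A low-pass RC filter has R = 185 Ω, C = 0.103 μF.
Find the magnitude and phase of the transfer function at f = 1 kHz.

Step 1 — Angular frequency: ω = 2π·1000 = 6283 rad/s.
Step 2 — Transfer function: H(jω) = 1/(1 + jωRC).
Step 3 — Denominator: 1 + jωRC = 1 + j·6283·185·1.03e-07 = 1 + j0.1197.
Step 4 — H = 0.9859 - j0.118.
Step 5 — Magnitude: |H| = 0.9929 (-0.1 dB); phase: φ = -6.8°.

|H| = 0.9929 (-0.1 dB), φ = -6.8°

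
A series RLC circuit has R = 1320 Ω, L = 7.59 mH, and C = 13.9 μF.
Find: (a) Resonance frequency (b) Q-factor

Step 1 — Resonance condition Im(Z)=0 gives ω₀ = 1/√(LC).
Step 2 — ω₀ = 1/√(0.00759·1.39e-05) = 3079 rad/s.
Step 3 — f₀ = ω₀/(2π) = 490 Hz.
Step 4 — Series Q: Q = ω₀L/R = 3079·0.00759/1320 = 0.0177.

(a) f₀ = 490 Hz  (b) Q = 0.0177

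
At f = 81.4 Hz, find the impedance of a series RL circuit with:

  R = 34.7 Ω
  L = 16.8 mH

Step 1 — Angular frequency: ω = 2π·f = 2π·81.4 = 511.5 rad/s.
Step 2 — Component impedances:
  R: Z = R = 34.7 Ω
  L: Z = jωL = j·511.5·0.0168 = 0 + j8.592 Ω
Step 3 — Series combination: Z_total = R + L = 34.7 + j8.592 Ω = 35.75∠13.9° Ω.

Z = 34.7 + j8.592 Ω = 35.75∠13.9° Ω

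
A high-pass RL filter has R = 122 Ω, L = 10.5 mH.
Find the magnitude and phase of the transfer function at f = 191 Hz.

Step 1 — Angular frequency: ω = 2π·191 = 1200 rad/s.
Step 2 — Transfer function: H(jω) = jωL/(R + jωL).
Step 3 — Numerator jωL = j·12.6; denominator R + jωL = 122 + j12.6.
Step 4 — H = 0.01056 + j0.1022.
Step 5 — Magnitude: |H| = 0.1027 (-19.8 dB); phase: φ = 84.1°.

|H| = 0.1027 (-19.8 dB), φ = 84.1°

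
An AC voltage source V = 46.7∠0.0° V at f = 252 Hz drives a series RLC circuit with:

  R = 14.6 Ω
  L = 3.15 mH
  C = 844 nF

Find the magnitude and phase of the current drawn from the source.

Step 1 — Angular frequency: ω = 2π·f = 2π·252 = 1583 rad/s.
Step 2 — Component impedances:
  R: Z = R = 14.6 Ω
  L: Z = jωL = j·1583·0.00315 = 0 + j4.988 Ω
  C: Z = 1/(jωC) = -j/(ω·C) = 0 - j748.3 Ω
Step 3 — Series combination: Z_total = R + L + C = 14.6 - j743.3 Ω = 743.5∠-88.9° Ω.
Step 4 — Source phasor: V = 46.7∠0.0° V = 46.7 V.
Step 5 — Ohm's law: I = V / Z_total = (46.7) / (14.6 - j743.3) = 0.001234 + j0.0628 A.
Step 6 — Convert to polar: |I| = 0.06281 A, ∠I = 88.9°.

I = 0.06281∠88.9° A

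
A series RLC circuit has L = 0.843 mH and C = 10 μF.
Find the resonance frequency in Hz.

Step 1 — Resonance condition Im(Z)=0 gives ω₀ = 1/√(LC).
Step 2 — ω₀ = 1/√(0.000843·1e-05) = 1.089e+04 rad/s.
Step 3 — f₀ = ω₀/(2π) = 1733 Hz.

f₀ = 1733 Hz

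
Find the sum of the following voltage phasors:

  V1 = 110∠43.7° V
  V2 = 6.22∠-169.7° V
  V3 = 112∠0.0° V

Step 1 — Convert each phasor to rectangular form:
  V1 = 110·(cos(43.7°) + j·sin(43.7°)) = 79.53 + j76 V
  V2 = 6.22·(cos(-169.7°) + j·sin(-169.7°)) = -6.12 - j1.112 V
  V3 = 112·(cos(0.0°) + j·sin(0.0°)) = 112 V
Step 2 — Sum components: V_total = 185.4 + j74.88 V.
Step 3 — Convert to polar: |V_total| = 200 V, ∠V_total = 22.0°.

V_total = 200∠22.0° V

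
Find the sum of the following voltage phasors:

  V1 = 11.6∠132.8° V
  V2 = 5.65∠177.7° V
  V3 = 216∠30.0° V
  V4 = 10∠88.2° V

Step 1 — Convert each phasor to rectangular form:
  V1 = 11.6·(cos(132.8°) + j·sin(132.8°)) = -7.882 + j8.511 V
  V2 = 5.65·(cos(177.7°) + j·sin(177.7°)) = -5.645 + j0.2267 V
  V3 = 216·(cos(30.0°) + j·sin(30.0°)) = 187.1 + j108 V
  V4 = 10·(cos(88.2°) + j·sin(88.2°)) = 0.3141 + j9.995 V
Step 2 — Sum components: V_total = 173.8 + j126.7 V.
Step 3 — Convert to polar: |V_total| = 215.1 V, ∠V_total = 36.1°.

V_total = 215.1∠36.1° V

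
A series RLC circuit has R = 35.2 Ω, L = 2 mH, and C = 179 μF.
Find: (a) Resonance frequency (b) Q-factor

Step 1 — Resonance condition Im(Z)=0 gives ω₀ = 1/√(LC).
Step 2 — ω₀ = 1/√(0.002·0.000179) = 1671 rad/s.
Step 3 — f₀ = ω₀/(2π) = 266 Hz.
Step 4 — Series Q: Q = ω₀L/R = 1671·0.002/35.2 = 0.09496.

(a) f₀ = 266 Hz  (b) Q = 0.09496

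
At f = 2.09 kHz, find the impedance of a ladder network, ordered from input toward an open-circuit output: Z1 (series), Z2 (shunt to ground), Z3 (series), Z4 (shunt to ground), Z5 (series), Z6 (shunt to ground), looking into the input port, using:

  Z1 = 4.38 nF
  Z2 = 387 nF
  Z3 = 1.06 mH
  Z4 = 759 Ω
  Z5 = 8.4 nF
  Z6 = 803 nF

Step 1 — Angular frequency: ω = 2π·f = 2π·2090 = 1.313e+04 rad/s.
Step 2 — Component impedances:
  Z1: Z = 1/(jωC) = -j/(ω·C) = 0 - j1.739e+04 Ω
  Z2: Z = 1/(jωC) = -j/(ω·C) = 0 - j196.8 Ω
  Z3: Z = jωL = j·1.313e+04·0.00106 = 0 + j13.92 Ω
  Z4: Z = R = 759 Ω
  Z5: Z = 1/(jωC) = -j/(ω·C) = 0 - j9066 Ω
  Z6: Z = 1/(jωC) = -j/(ω·C) = 0 - j94.83 Ω
Step 3 — Ladder network (open output): work backward from the far end, alternating series and parallel combinations. Z_in = 46.45 - j1.757e+04 Ω = 1.757e+04∠-89.8° Ω.

Z = 46.45 - j1.757e+04 Ω = 1.757e+04∠-89.8° Ω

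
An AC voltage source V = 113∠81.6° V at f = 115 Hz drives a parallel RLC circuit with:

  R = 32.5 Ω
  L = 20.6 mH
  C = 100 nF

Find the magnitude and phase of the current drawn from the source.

Step 1 — Angular frequency: ω = 2π·f = 2π·115 = 722.6 rad/s.
Step 2 — Component impedances:
  R: Z = R = 32.5 Ω
  L: Z = jωL = j·722.6·0.0206 = 0 + j14.88 Ω
  C: Z = 1/(jωC) = -j/(ω·C) = 0 - j1.384e+04 Ω
Step 3 — Parallel combination: 1/Z_total = 1/R + 1/L + 1/C; Z_total = 5.645 + j12.31 Ω = 13.55∠65.4° Ω.
Step 4 — Source phasor: V = 113∠81.6° V = 16.51 + j111.8 V.
Step 5 — Ohm's law: I = V / Z_total = (16.51 + j111.8) / (5.645 + j12.31) = 8.01 + j2.332 A.
Step 6 — Convert to polar: |I| = 8.343 A, ∠I = 16.2°.

I = 8.343∠16.2° A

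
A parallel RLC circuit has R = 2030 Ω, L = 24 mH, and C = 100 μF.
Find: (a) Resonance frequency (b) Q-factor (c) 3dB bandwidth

Step 1 — Resonance: ω₀ = 1/√(LC) = 1/√(0.024·0.0001) = 645.5 rad/s.
Step 2 — f₀ = ω₀/(2π) = 102.7 Hz.
Step 3 — Parallel Q: Q = R/(ω₀L) = 2030/(645.5·0.024) = 131.
Step 4 — Bandwidth: Δω = ω₀/Q = 4.926 rad/s; BW = Δω/(2π) = 0.784 Hz.

(a) f₀ = 102.7 Hz  (b) Q = 131  (c) BW = 0.784 Hz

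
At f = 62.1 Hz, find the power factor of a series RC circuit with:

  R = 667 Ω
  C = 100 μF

Step 1 — Angular frequency: ω = 2π·f = 2π·62.1 = 390.2 rad/s.
Step 2 — Component impedances:
  R: Z = R = 667 Ω
  C: Z = 1/(jωC) = -j/(ω·C) = 0 - j25.63 Ω
Step 3 — Series combination: Z_total = R + C = 667 - j25.63 Ω = 667.5∠-2.2° Ω.
Step 4 — Power factor: PF = cos(φ) = Re(Z)/|Z| = 667/667.5 = 0.9993.
Step 5 — Type: Im(Z) = -25.63 ⇒ leading (phase φ = -2.2°).

PF = 0.9993 (leading, φ = -2.2°)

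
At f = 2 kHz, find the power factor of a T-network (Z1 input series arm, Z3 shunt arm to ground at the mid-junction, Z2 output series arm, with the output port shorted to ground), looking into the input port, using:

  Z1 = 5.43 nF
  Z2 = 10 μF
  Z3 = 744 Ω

Step 1 — Angular frequency: ω = 2π·f = 2π·2000 = 1.257e+04 rad/s.
Step 2 — Component impedances:
  Z1: Z = 1/(jωC) = -j/(ω·C) = 0 - j1.466e+04 Ω
  Z2: Z = 1/(jωC) = -j/(ω·C) = 0 - j7.958 Ω
  Z3: Z = R = 744 Ω
Step 3 — With the output port shorted to ground, the output series arm Z2 runs from the junction to ground; the shunt arm Z3 also runs from the junction to ground. They appear in parallel: Z3 || Z2 = 0.08511 - j7.957 Ω.
Step 4 — Series with input arm Z1: Z_in = Z1 + (Z3 || Z2) = 0.08511 - j1.466e+04 Ω = 1.466e+04∠-90.0° Ω.
Step 5 — Power factor: PF = cos(φ) = Re(Z)/|Z| = 0.085106/14663 = 5.804e-06.
Step 6 — Type: Im(Z) = -1.466e+04 ⇒ leading (phase φ = -90.0°).

PF = 5.804e-06 (leading, φ = -90.0°)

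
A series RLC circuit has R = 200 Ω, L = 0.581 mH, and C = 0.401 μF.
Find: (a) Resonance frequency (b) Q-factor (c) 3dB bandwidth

Step 1 — Resonance: ω₀ = 1/√(LC) = 1/√(0.000581·4.01e-07) = 6.551e+04 rad/s.
Step 2 — f₀ = ω₀/(2π) = 1.043e+04 Hz.
Step 3 — Series Q: Q = ω₀L/R = 6.551e+04·0.000581/200 = 0.1903.
Step 4 — Bandwidth: Δω = ω₀/Q = 3.442e+05 rad/s; BW = Δω/(2π) = 5.479e+04 Hz.

(a) f₀ = 1.043e+04 Hz  (b) Q = 0.1903  (c) BW = 5.479e+04 Hz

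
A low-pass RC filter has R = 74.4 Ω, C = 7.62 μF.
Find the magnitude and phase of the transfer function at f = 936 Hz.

Step 1 — Angular frequency: ω = 2π·936 = 5881 rad/s.
Step 2 — Transfer function: H(jω) = 1/(1 + jωRC).
Step 3 — Denominator: 1 + jωRC = 1 + j·5881·74.4·7.62e-06 = 1 + j3.334.
Step 4 — H = 0.08253 - j0.2752.
Step 5 — Magnitude: |H| = 0.2873 (-10.8 dB); phase: φ = -73.3°.

|H| = 0.2873 (-10.8 dB), φ = -73.3°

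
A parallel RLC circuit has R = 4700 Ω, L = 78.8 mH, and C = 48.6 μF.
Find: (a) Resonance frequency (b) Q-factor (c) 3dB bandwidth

Step 1 — Resonance: ω₀ = 1/√(LC) = 1/√(0.0788·4.86e-05) = 511 rad/s.
Step 2 — f₀ = ω₀/(2π) = 81.33 Hz.
Step 3 — Parallel Q: Q = R/(ω₀L) = 4700/(511·0.0788) = 116.7.
Step 4 — Bandwidth: Δω = ω₀/Q = 4.378 rad/s; BW = Δω/(2π) = 0.6968 Hz.

(a) f₀ = 81.33 Hz  (b) Q = 116.7  (c) BW = 0.6968 Hz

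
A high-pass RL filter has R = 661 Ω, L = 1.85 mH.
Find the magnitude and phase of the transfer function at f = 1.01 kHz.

Step 1 — Angular frequency: ω = 2π·1010 = 6346 rad/s.
Step 2 — Transfer function: H(jω) = jωL/(R + jωL).
Step 3 — Numerator jωL = j·11.74; denominator R + jωL = 661 + j11.74.
Step 4 — H = 0.0003154 + j0.01776.
Step 5 — Magnitude: |H| = 0.01776 (-35.0 dB); phase: φ = 89.0°.

|H| = 0.01776 (-35.0 dB), φ = 89.0°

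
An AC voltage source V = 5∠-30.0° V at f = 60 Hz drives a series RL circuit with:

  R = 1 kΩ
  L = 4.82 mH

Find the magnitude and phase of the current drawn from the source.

Step 1 — Angular frequency: ω = 2π·f = 2π·60 = 377 rad/s.
Step 2 — Component impedances:
  R: Z = R = 1000 Ω
  L: Z = jωL = j·377·0.00482 = 0 + j1.817 Ω
Step 3 — Series combination: Z_total = R + L = 1000 + j1.817 Ω = 1000∠0.1° Ω.
Step 4 — Source phasor: V = 5∠-30.0° V = 4.33 - j2.5 V.
Step 5 — Ohm's law: I = V / Z_total = (4.33 - j2.5) / (1000 + j1.817) = 0.004326 - j0.002508 A.
Step 6 — Convert to polar: |I| = 0.005 A, ∠I = -30.1°.

I = 0.005∠-30.1° A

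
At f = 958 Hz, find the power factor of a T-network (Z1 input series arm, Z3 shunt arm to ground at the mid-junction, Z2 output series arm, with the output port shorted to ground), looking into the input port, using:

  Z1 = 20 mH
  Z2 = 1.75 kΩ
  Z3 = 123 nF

Step 1 — Angular frequency: ω = 2π·f = 2π·958 = 6019 rad/s.
Step 2 — Component impedances:
  Z1: Z = jωL = j·6019·0.02 = 0 + j120.4 Ω
  Z2: Z = R = 1750 Ω
  Z3: Z = 1/(jωC) = -j/(ω·C) = 0 - j1351 Ω
Step 3 — With the output port shorted to ground, the output series arm Z2 runs from the junction to ground; the shunt arm Z3 also runs from the junction to ground. They appear in parallel: Z3 || Z2 = 653.3 - j846.4 Ω.
Step 4 — Series with input arm Z1: Z_in = Z1 + (Z3 || Z2) = 653.3 - j726.1 Ω = 976.7∠-48.0° Ω.
Step 5 — Power factor: PF = cos(φ) = Re(Z)/|Z| = 653.3/976.7 = 0.6689.
Step 6 — Type: Im(Z) = -726.1 ⇒ leading (phase φ = -48.0°).

PF = 0.6689 (leading, φ = -48.0°)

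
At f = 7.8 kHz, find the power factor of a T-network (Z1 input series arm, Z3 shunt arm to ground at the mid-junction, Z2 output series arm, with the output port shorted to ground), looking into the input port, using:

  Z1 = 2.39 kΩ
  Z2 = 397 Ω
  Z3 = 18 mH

Step 1 — Angular frequency: ω = 2π·f = 2π·7800 = 4.901e+04 rad/s.
Step 2 — Component impedances:
  Z1: Z = R = 2390 Ω
  Z2: Z = R = 397 Ω
  Z3: Z = jωL = j·4.901e+04·0.018 = 0 + j882.2 Ω
Step 3 — With the output port shorted to ground, the output series arm Z2 runs from the junction to ground; the shunt arm Z3 also runs from the junction to ground. They appear in parallel: Z3 || Z2 = 330.1 + j148.6 Ω.
Step 4 — Series with input arm Z1: Z_in = Z1 + (Z3 || Z2) = 2720 + j148.6 Ω = 2724∠3.1° Ω.
Step 5 — Power factor: PF = cos(φ) = Re(Z)/|Z| = 2720/2724 = 0.9985.
Step 6 — Type: Im(Z) = 148.6 ⇒ lagging (phase φ = 3.1°).

PF = 0.9985 (lagging, φ = 3.1°)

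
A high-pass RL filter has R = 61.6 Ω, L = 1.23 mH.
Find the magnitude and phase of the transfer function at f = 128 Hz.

Step 1 — Angular frequency: ω = 2π·128 = 804.2 rad/s.
Step 2 — Transfer function: H(jω) = jωL/(R + jωL).
Step 3 — Numerator jωL = j·0.9892; denominator R + jωL = 61.6 + j0.9892.
Step 4 — H = 0.0002578 + j0.01605.
Step 5 — Magnitude: |H| = 0.01606 (-35.9 dB); phase: φ = 89.1°.

|H| = 0.01606 (-35.9 dB), φ = 89.1°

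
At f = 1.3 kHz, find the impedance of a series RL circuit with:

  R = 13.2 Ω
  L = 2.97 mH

Step 1 — Angular frequency: ω = 2π·f = 2π·1300 = 8168 rad/s.
Step 2 — Component impedances:
  R: Z = R = 13.2 Ω
  L: Z = jωL = j·8168·0.00297 = 0 + j24.26 Ω
Step 3 — Series combination: Z_total = R + L = 13.2 + j24.26 Ω = 27.62∠61.4° Ω.

Z = 13.2 + j24.26 Ω = 27.62∠61.4° Ω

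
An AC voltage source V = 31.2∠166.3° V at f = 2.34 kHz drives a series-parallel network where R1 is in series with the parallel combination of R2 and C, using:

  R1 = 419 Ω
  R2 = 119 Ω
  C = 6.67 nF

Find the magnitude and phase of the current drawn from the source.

Step 1 — Angular frequency: ω = 2π·f = 2π·2340 = 1.47e+04 rad/s.
Step 2 — Component impedances:
  R1: Z = R = 419 Ω
  R2: Z = R = 119 Ω
  C: Z = 1/(jωC) = -j/(ω·C) = 0 - j1.02e+04 Ω
Step 3 — Parallel branch: R2 || C = 1/(1/R2 + 1/C) = 119 - j1.389 Ω.
Step 4 — Series with R1: Z_total = R1 + (R2 || C) = 538 - j1.389 Ω = 538∠-0.1° Ω.
Step 5 — Source phasor: V = 31.2∠166.3° V = -30.31 + j7.389 V.
Step 6 — Ohm's law: I = V / Z_total = (-30.31 + j7.389) / (538 - j1.389) = -0.05638 + j0.01359 A.
Step 7 — Convert to polar: |I| = 0.05799 A, ∠I = 166.4°.

I = 0.05799∠166.4° A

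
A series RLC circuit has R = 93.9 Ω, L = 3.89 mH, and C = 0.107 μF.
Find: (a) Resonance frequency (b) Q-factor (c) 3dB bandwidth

Step 1 — Resonance: ω₀ = 1/√(LC) = 1/√(0.00389·1.07e-07) = 4.902e+04 rad/s.
Step 2 — f₀ = ω₀/(2π) = 7801 Hz.
Step 3 — Series Q: Q = ω₀L/R = 4.902e+04·0.00389/93.9 = 2.031.
Step 4 — Bandwidth: Δω = ω₀/Q = 2.414e+04 rad/s; BW = Δω/(2π) = 3842 Hz.

(a) f₀ = 7801 Hz  (b) Q = 2.031  (c) BW = 3842 Hz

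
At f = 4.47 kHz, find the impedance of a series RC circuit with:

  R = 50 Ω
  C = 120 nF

Step 1 — Angular frequency: ω = 2π·f = 2π·4470 = 2.809e+04 rad/s.
Step 2 — Component impedances:
  R: Z = R = 50 Ω
  C: Z = 1/(jωC) = -j/(ω·C) = 0 - j296.7 Ω
Step 3 — Series combination: Z_total = R + C = 50 - j296.7 Ω = 300.9∠-80.4° Ω.

Z = 50 - j296.7 Ω = 300.9∠-80.4° Ω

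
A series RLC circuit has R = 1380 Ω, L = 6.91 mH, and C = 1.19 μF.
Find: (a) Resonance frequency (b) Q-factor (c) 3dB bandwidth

Step 1 — Resonance condition Im(Z)=0 gives ω₀ = 1/√(LC).
Step 2 — ω₀ = 1/√(0.00691·1.19e-06) = 1.103e+04 rad/s.
Step 3 — f₀ = ω₀/(2π) = 1755 Hz.
Step 4 — Series Q: Q = ω₀L/R = 1.103e+04·0.00691/1380 = 0.05522.
Step 5 — 3dB bandwidth: Δω = ω₀/Q = 1.997e+05 rad/s; BW = Δω/(2π) = 3.178e+04 Hz.

(a) f₀ = 1755 Hz  (b) Q = 0.05522  (c) BW = 3.178e+04 Hz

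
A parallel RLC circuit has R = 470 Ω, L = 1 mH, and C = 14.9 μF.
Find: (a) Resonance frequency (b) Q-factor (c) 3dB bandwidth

Step 1 — Resonance: ω₀ = 1/√(LC) = 1/√(0.001·1.49e-05) = 8192 rad/s.
Step 2 — f₀ = ω₀/(2π) = 1304 Hz.
Step 3 — Parallel Q: Q = R/(ω₀L) = 470/(8192·0.001) = 57.37.
Step 4 — Bandwidth: Δω = ω₀/Q = 142.8 rad/s; BW = Δω/(2π) = 22.73 Hz.

(a) f₀ = 1304 Hz  (b) Q = 57.37  (c) BW = 22.73 Hz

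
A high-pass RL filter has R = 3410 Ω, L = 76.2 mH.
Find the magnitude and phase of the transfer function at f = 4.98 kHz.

Step 1 — Angular frequency: ω = 2π·4980 = 3.129e+04 rad/s.
Step 2 — Transfer function: H(jω) = jωL/(R + jωL).
Step 3 — Numerator jωL = j·2384; denominator R + jωL = 3410 + j2384.
Step 4 — H = 0.3284 + j0.4696.
Step 5 — Magnitude: |H| = 0.573 (-4.8 dB); phase: φ = 55.0°.

|H| = 0.573 (-4.8 dB), φ = 55.0°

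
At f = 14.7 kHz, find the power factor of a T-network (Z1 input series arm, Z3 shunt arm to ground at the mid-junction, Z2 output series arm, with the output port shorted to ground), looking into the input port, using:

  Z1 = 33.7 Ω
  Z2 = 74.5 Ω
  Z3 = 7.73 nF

Step 1 — Angular frequency: ω = 2π·f = 2π·1.47e+04 = 9.236e+04 rad/s.
Step 2 — Component impedances:
  Z1: Z = R = 33.7 Ω
  Z2: Z = R = 74.5 Ω
  Z3: Z = 1/(jωC) = -j/(ω·C) = 0 - j1401 Ω
Step 3 — With the output port shorted to ground, the output series arm Z2 runs from the junction to ground; the shunt arm Z3 also runs from the junction to ground. They appear in parallel: Z3 || Z2 = 74.29 - j3.952 Ω.
Step 4 — Series with input arm Z1: Z_in = Z1 + (Z3 || Z2) = 108 - j3.952 Ω = 108.1∠-2.1° Ω.
Step 5 — Power factor: PF = cos(φ) = Re(Z)/|Z| = 107.99/108.062 = 0.9993.
Step 6 — Type: Im(Z) = -3.952 ⇒ leading (phase φ = -2.1°).

PF = 0.9993 (leading, φ = -2.1°)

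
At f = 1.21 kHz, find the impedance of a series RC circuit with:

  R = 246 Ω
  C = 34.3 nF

Step 1 — Angular frequency: ω = 2π·f = 2π·1210 = 7603 rad/s.
Step 2 — Component impedances:
  R: Z = R = 246 Ω
  C: Z = 1/(jωC) = -j/(ω·C) = 0 - j3835 Ω
Step 3 — Series combination: Z_total = R + C = 246 - j3835 Ω = 3843∠-86.3° Ω.

Z = 246 - j3835 Ω = 3843∠-86.3° Ω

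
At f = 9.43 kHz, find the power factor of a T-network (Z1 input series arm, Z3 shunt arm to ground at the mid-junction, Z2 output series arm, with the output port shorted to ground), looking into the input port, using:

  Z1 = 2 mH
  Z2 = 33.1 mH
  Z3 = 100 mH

Step 1 — Angular frequency: ω = 2π·f = 2π·9430 = 5.925e+04 rad/s.
Step 2 — Component impedances:
  Z1: Z = jωL = j·5.925e+04·0.002 = 0 + j118.5 Ω
  Z2: Z = jωL = j·5.925e+04·0.0331 = 0 + j1961 Ω
  Z3: Z = jωL = j·5.925e+04·0.1 = 0 + j5925 Ω
Step 3 — With the output port shorted to ground, the output series arm Z2 runs from the junction to ground; the shunt arm Z3 also runs from the junction to ground. They appear in parallel: Z3 || Z2 = 0 + j1473 Ω.
Step 4 — Series with input arm Z1: Z_in = Z1 + (Z3 || Z2) = 0 + j1592 Ω = 1592∠90.0° Ω.
Step 5 — Power factor: PF = cos(φ) = Re(Z)/|Z| = 0/1592 = 0.
Step 6 — Type: Im(Z) = 1592 ⇒ lagging (phase φ = 90.0°).

PF = 0 (lagging, φ = 90.0°)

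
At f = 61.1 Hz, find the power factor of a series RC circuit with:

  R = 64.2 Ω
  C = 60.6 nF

Step 1 — Angular frequency: ω = 2π·f = 2π·61.1 = 383.9 rad/s.
Step 2 — Component impedances:
  R: Z = R = 64.2 Ω
  C: Z = 1/(jωC) = -j/(ω·C) = 0 - j4.298e+04 Ω
Step 3 — Series combination: Z_total = R + C = 64.2 - j4.298e+04 Ω = 4.298e+04∠-89.9° Ω.
Step 4 — Power factor: PF = cos(φ) = Re(Z)/|Z| = 64.2/4.298e+04 = 0.001494.
Step 5 — Type: Im(Z) = -4.298e+04 ⇒ leading (phase φ = -89.9°).

PF = 0.001494 (leading, φ = -89.9°)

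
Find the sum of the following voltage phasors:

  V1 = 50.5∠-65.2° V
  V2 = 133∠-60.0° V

Step 1 — Convert each phasor to rectangular form:
  V1 = 50.5·(cos(-65.2°) + j·sin(-65.2°)) = 21.18 - j45.84 V
  V2 = 133·(cos(-60.0°) + j·sin(-60.0°)) = 66.5 - j115.2 V
Step 2 — Sum components: V_total = 87.68 - j161 V.
Step 3 — Convert to polar: |V_total| = 183.3 V, ∠V_total = -61.4°.

V_total = 183.3∠-61.4° V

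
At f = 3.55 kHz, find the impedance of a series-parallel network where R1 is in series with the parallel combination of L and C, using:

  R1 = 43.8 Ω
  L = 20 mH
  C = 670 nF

Step 1 — Angular frequency: ω = 2π·f = 2π·3550 = 2.231e+04 rad/s.
Step 2 — Component impedances:
  R1: Z = R = 43.8 Ω
  L: Z = jωL = j·2.231e+04·0.02 = 0 + j446.1 Ω
  C: Z = 1/(jωC) = -j/(ω·C) = 0 - j66.91 Ω
Step 3 — Parallel branch: L || C = 1/(1/L + 1/C) = 0 - j78.72 Ω.
Step 4 — Series with R1: Z_total = R1 + (L || C) = 43.8 - j78.72 Ω = 90.09∠-60.9° Ω.

Z = 43.8 - j78.72 Ω = 90.09∠-60.9° Ω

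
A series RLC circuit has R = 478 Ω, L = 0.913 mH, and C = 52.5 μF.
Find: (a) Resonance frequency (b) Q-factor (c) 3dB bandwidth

Step 1 — Resonance condition Im(Z)=0 gives ω₀ = 1/√(LC).
Step 2 — ω₀ = 1/√(0.000913·5.25e-05) = 4568 rad/s.
Step 3 — f₀ = ω₀/(2π) = 727 Hz.
Step 4 — Series Q: Q = ω₀L/R = 4568·0.000913/478 = 0.008724.
Step 5 — 3dB bandwidth: Δω = ω₀/Q = 5.235e+05 rad/s; BW = Δω/(2π) = 8.333e+04 Hz.

(a) f₀ = 727 Hz  (b) Q = 0.008724  (c) BW = 8.333e+04 Hz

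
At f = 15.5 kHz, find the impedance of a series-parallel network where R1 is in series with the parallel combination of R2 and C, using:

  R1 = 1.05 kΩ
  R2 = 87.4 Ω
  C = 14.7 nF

Step 1 — Angular frequency: ω = 2π·f = 2π·1.55e+04 = 9.739e+04 rad/s.
Step 2 — Component impedances:
  R1: Z = R = 1050 Ω
  R2: Z = R = 87.4 Ω
  C: Z = 1/(jωC) = -j/(ω·C) = 0 - j698.5 Ω
Step 3 — Parallel branch: R2 || C = 1/(1/R2 + 1/C) = 86.05 - j10.77 Ω.
Step 4 — Series with R1: Z_total = R1 + (R2 || C) = 1136 - j10.77 Ω = 1136∠-0.5° Ω.

Z = 1136 - j10.77 Ω = 1136∠-0.5° Ω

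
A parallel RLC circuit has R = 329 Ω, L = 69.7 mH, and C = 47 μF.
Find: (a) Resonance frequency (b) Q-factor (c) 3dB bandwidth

Step 1 — Resonance: ω₀ = 1/√(LC) = 1/√(0.0697·4.7e-05) = 552.5 rad/s.
Step 2 — f₀ = ω₀/(2π) = 87.93 Hz.
Step 3 — Parallel Q: Q = R/(ω₀L) = 329/(552.5·0.0697) = 8.543.
Step 4 — Bandwidth: Δω = ω₀/Q = 64.67 rad/s; BW = Δω/(2π) = 10.29 Hz.

(a) f₀ = 87.93 Hz  (b) Q = 8.543  (c) BW = 10.29 Hz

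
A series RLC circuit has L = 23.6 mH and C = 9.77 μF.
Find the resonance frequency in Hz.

Step 1 — Resonance condition Im(Z)=0 gives ω₀ = 1/√(LC).
Step 2 — ω₀ = 1/√(0.0236·9.77e-06) = 2083 rad/s.
Step 3 — f₀ = ω₀/(2π) = 331.4 Hz.

f₀ = 331.4 Hz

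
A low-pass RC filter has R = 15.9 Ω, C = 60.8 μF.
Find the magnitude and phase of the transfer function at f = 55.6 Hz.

Step 1 — Angular frequency: ω = 2π·55.6 = 349.3 rad/s.
Step 2 — Transfer function: H(jω) = 1/(1 + jωRC).
Step 3 — Denominator: 1 + jωRC = 1 + j·349.3·15.9·6.08e-05 = 1 + j0.3377.
Step 4 — H = 0.8976 - j0.3031.
Step 5 — Magnitude: |H| = 0.9474 (-0.5 dB); phase: φ = -18.7°.

|H| = 0.9474 (-0.5 dB), φ = -18.7°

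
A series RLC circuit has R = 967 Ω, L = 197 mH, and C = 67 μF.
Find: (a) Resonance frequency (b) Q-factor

Step 1 — Resonance condition Im(Z)=0 gives ω₀ = 1/√(LC).
Step 2 — ω₀ = 1/√(0.197·6.7e-05) = 275.3 rad/s.
Step 3 — f₀ = ω₀/(2π) = 43.81 Hz.
Step 4 — Series Q: Q = ω₀L/R = 275.3·0.197/967 = 0.05607.

(a) f₀ = 43.81 Hz  (b) Q = 0.05607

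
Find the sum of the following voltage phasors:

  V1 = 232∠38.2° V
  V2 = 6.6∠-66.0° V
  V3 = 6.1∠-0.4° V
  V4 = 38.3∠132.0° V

Step 1 — Convert each phasor to rectangular form:
  V1 = 232·(cos(38.2°) + j·sin(38.2°)) = 182.3 + j143.5 V
  V2 = 6.6·(cos(-66.0°) + j·sin(-66.0°)) = 2.684 - j6.029 V
  V3 = 6.1·(cos(-0.4°) + j·sin(-0.4°)) = 6.1 - j0.04259 V
  V4 = 38.3·(cos(132.0°) + j·sin(132.0°)) = -25.63 + j28.46 V
Step 2 — Sum components: V_total = 165.5 + j165.9 V.
Step 3 — Convert to polar: |V_total| = 234.3 V, ∠V_total = 45.1°.

V_total = 234.3∠45.1° V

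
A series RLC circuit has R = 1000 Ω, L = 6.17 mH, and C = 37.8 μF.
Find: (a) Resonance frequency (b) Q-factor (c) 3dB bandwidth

Step 1 — Resonance condition Im(Z)=0 gives ω₀ = 1/√(LC).
Step 2 — ω₀ = 1/√(0.00617·3.78e-05) = 2071 rad/s.
Step 3 — f₀ = ω₀/(2π) = 329.6 Hz.
Step 4 — Series Q: Q = ω₀L/R = 2071·0.00617/1000 = 0.01278.
Step 5 — 3dB bandwidth: Δω = ω₀/Q = 1.621e+05 rad/s; BW = Δω/(2π) = 2.579e+04 Hz.

(a) f₀ = 329.6 Hz  (b) Q = 0.01278  (c) BW = 2.579e+04 Hz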